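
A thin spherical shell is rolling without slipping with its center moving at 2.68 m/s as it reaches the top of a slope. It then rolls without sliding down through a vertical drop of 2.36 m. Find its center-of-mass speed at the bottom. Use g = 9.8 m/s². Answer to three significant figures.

v ≈ 5.91 m/s

Here I = (2/3)MR², so the shape factor k = I/(MR²) = 2/3.
Pure rolling means v = ωR; then KE = ½Mv² + ½I(v/R)² = ½(1+k)Mv² = (5/6)Mv².
Conserving energy between top and bottom: (5/6)Mv² = (5/6)Mv₀² + Mgh, hence v² = v₀² + 2gh/(1+k).
v = √(2.68² + 2×9.8×2.36/1.667) = √34.94 ≈ 5.91 m/s.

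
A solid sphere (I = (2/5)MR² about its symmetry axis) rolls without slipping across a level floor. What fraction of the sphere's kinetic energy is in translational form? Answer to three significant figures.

With I = (2/5)MR², the ratio k = I/(MR²) is 0.4.
With ω = v/R, KE_trans = ½Mv² and KE_rot = ½Iω² = ½kMv², so KE_total = ½(1+k)Mv².
The translational fraction is therefore 1/(1+k) = 1/1.4 ≈ 0.714.

fraction ≈ 0.714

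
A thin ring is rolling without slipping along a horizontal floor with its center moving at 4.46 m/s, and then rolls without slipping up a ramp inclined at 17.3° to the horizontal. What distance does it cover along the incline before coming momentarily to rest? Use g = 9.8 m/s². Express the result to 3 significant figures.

With I = MR², the ratio k = I/(MR²) is 1.
Rolling without slipping gives ω = v/R, so the total kinetic energy is ½Mv² + ½Iω² = ½(1+k)Mv² = Mv².
Setting this equal to Mgh gives the vertical rise h = (1+k)v₀²/(2g) = 2×4.46²/(2×9.8) = 2.03 m.
The distance along the slope is d = h/sinθ = 2.03/sin17.3° ≈ 6.83 m.

d ≈ 6.83 m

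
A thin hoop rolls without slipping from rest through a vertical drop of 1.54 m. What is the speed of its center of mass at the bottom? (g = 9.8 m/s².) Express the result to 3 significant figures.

With I = MR², the ratio k = I/(MR²) is 1.
Rolling without slipping gives ω = v/R, so the total kinetic energy is ½Mv² + ½Iω² = ½(1+k)Mv² = Mv².
Setting Mgh = Mv² gives v = √(2gh/(1+k)) = √(2·9.8·1.54/2) ≈ 3.88 m/s.

v ≈ 3.88 m/s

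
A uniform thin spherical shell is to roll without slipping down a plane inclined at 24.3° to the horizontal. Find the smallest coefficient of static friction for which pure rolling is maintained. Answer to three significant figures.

The moment of inertia is (2/3)MR², giving k ≡ I/(MR²) = 2/3.
Newton's second law down the slope: Mg sinθ − f = Ma. The torque equation fR = Iα (with α = a/R) gives f = kMa.
These give a = g sinθ/(1+k) and the required friction f = kMg sinθ/(1+k).
With N = Mg cosθ, the no-slip condition f ≤ μN gives μ_min = f/N = k tanθ/(1+k).
μ_min = (2/3) × tan24.3° / 1.667 ≈ 0.181.

μ_min ≈ 0.181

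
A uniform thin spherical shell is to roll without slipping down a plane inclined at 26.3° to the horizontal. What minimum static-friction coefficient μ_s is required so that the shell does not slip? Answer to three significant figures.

μ_min ≈ 0.198

The moment of inertia is (2/3)MR², giving k ≡ I/(MR²) = 2/3.
Along the incline Mg sinθ − f = Ma, and torque about the center fR = Iα = kMR²(a/R) gives f = kMa.
These give a = g sinθ/(1+k) and the required friction f = kMg sinθ/(1+k).
With N = Mg cosθ, the no-slip condition f ≤ μN gives μ_min = f/N = k tanθ/(1+k).
μ_min = (2/3) × tan26.3° / 1.667 ≈ 0.198.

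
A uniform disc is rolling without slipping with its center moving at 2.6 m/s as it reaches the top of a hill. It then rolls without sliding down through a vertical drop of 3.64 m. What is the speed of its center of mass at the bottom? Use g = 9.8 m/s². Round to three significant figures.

v ≈ 7.37 m/s

The moment of inertia is (1/2)MR², giving k ≡ I/(MR²) = 0.5.
Rolling without slipping gives ω = v/R, so the total kinetic energy is ½Mv² + ½Iω² = ½(1+k)Mv² = (3/4)Mv².
Energy conservation: (3/4)Mv₀² + Mgh = (3/4)Mv², so v² = v₀² + 2gh/(1+k).
v = √(2.6² + 2×9.8×3.64/1.5) = √54.32 ≈ 7.37 m/s.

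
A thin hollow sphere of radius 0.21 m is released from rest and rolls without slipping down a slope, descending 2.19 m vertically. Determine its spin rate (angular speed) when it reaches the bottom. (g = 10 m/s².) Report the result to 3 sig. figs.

ω ≈ 24.4 rad/s

Here I = (2/3)MR², so the shape factor k = I/(MR²) = 2/3.
Rolling without slipping gives ω = v/R, so the total kinetic energy is ½Mv² + ½Iω² = ½(1+k)Mv² = (5/6)Mv².
Energy conservation Mgh = ½(1+k)Mv² gives v = √(2gh/(1+k)) = √(2 × 10 × 2.19 / 1.667) = 5.126 m/s.
Then ω = v/R = 5.126 / 0.21 ≈ 24.4 rad/s.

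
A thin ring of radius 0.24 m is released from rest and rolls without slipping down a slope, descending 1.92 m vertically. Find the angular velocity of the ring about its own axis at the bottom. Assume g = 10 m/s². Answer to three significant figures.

For this body I = MR², i.e. k = I/(MR²) = 1.
Rolling without slipping gives ω = v/R, so the total kinetic energy is ½Mv² + ½Iω² = ½(1+k)Mv² = Mv².
Energy conservation Mgh = ½(1+k)Mv² gives v = √(2gh/(1+k)) = √(2 × 10 × 1.92 / 2) = 4.382 m/s.
Then ω = v/R = 4.382 / 0.24 ≈ 18.3 rad/s.

ω ≈ 18.3 rad/s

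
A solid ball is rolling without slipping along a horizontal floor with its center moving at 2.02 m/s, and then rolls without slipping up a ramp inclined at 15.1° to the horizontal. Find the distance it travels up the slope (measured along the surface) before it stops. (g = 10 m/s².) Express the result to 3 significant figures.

With I = (2/5)MR², the ratio k = I/(MR²) is 0.4.
Pure rolling means v = ωR; then KE = ½Mv² + ½I(v/R)² = ½(1+k)Mv² = (7/10)Mv².
Setting this equal to Mgh gives the vertical rise h = (1+k)v₀²/(2g) = 1.4×2.02²/(2×10) = 0.2856 m.
The distance along the slope is d = h/sinθ = 0.2856/sin15.1° ≈ 1.10 m.

d ≈ 1.10 m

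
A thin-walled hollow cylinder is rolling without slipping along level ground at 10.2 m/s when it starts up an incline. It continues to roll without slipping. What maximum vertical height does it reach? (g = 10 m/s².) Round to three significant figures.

h ≈ 10.4 m

Here I = MR², so the shape factor k = I/(MR²) = 1.
Rolling without slipping gives ω = v/R, so the total kinetic energy is ½Mv² + ½Iω² = ½(1+k)Mv² = Mv².
At the top the kinetic energy is zero, so Mv₀² = Mgh.
Thus h = (1+k)v₀²/(2g) = 2 × 10.2² / (2 × 10) ≈ 10.4 m.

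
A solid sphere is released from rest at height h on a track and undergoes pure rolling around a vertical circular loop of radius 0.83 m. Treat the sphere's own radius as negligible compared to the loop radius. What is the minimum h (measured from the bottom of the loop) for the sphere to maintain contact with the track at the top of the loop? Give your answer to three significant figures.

h_min ≈ 2.24 m

For this body I = (2/5)MR², i.e. k = I/(MR²) = 0.4.
At the top of the loop, the minimum-contact condition is Mg = Mv_top²/r, so v_top² = gr.
With ω = v/R, the kinetic energy at speed v is ½(1+k)Mv² = (7/10)Mv².
Energy conservation from release (height h) to the top (height 2r): Mgh = Mg(2r) + (7/10)M·gr.
Thus h_min = 2r + (1+k)r/2 = r(2 + 1.4/2) = 0.83 × 2.7 ≈ 2.24 m.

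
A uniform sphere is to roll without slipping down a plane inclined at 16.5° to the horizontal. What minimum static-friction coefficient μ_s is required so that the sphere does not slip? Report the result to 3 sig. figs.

The moment of inertia is (2/5)MR², giving k ≡ I/(MR²) = 0.4.
Along the incline Mg sinθ − f = Ma, and torque about the center fR = Iα = kMR²(a/R) gives f = kMa.
These give a = g sinθ/(1+k) and the required friction f = kMg sinθ/(1+k).
The normal force is N = Mg cosθ, so μ_min = f/N = k tanθ/(1+k).
μ_min = 0.4 × tan16.5° / 1.4 ≈ 0.0846.

μ_min ≈ 0.0846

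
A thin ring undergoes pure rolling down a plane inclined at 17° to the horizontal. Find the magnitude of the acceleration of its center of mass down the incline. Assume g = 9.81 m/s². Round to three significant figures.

a ≈ 1.43 m/s²

Here I = MR², so the shape factor k = I/(MR²) = 1.
Translational: Mg sinθ − f = Ma. Rotational about the CM: fR = Iα = kMRa, so f = kMa.
Eliminating f: Mg sinθ = (1+k)Ma, so a = g sinθ/(1+k) = 9.81 × sin17° / 2 ≈ 1.43 m/s².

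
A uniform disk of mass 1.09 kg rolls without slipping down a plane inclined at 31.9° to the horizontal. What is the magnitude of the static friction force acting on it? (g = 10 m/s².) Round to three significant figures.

f ≈ 1.92 N

For this body I = (1/2)MR², i.e. k = I/(MR²) = 0.5.
Newton's second law down the slope: Mg sinθ − f = Ma. The torque equation fR = Iα (with α = a/R) gives f = kMa.
Combining, a = g sinθ/(1+k) and f = kMa = kMg sinθ/(1+k).
f = 0.5 × 1.09 × 10 × sin31.9° / 1.5 ≈ 1.92 N.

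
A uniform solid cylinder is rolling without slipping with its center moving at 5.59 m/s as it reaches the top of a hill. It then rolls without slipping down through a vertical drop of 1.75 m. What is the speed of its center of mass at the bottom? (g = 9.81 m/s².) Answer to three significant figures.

v ≈ 7.36 m/s

For this body I = (1/2)MR², i.e. k = I/(MR²) = 0.5.
Since it rolls without slipping, ω = v/R and KE = ½Mv² + ½Iω² = ½(1+k)Mv² = (3/4)Mv².
Energy conservation: (3/4)Mv₀² + Mgh = (3/4)Mv², so v² = v₀² + 2gh/(1+k).
v = √(5.59² + 2×9.81×1.75/1.5) = √54.14 ≈ 7.36 m/s.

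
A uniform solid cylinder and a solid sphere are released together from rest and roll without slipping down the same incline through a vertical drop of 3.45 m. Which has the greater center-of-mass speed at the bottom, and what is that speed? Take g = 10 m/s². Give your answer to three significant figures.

For rolling without slipping, Mgh = ½(1+k)Mv² where k = I/(MR²), so v = √(2gh/(1+k)).
Uniform solid cylinder: k = 0.5, giving v = √(2×10×3.45/1.5) = 6.782 m/s.
Solid sphere: k = 0.4, giving v = √(2×10×3.45/1.4) = 7.02 m/s.
The smaller k wins: the solid sphere, at ≈ 7.02 m/s.

the solid sphere, at v ≈ 7.02 m/s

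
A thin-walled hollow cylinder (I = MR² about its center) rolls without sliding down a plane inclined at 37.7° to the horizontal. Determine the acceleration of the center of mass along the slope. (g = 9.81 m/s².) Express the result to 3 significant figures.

a ≈ 3.00 m/s²

The moment of inertia is MR², giving k ≡ I/(MR²) = 1.
Translational: Mg sinθ − f = Ma. Rotational about the CM: fR = Iα = kMRa, so f = kMa.
Eliminating f: Mg sinθ = (1+k)Ma, so a = g sinθ/(1+k) = 9.81 × sin37.7° / 2 ≈ 3.00 m/s².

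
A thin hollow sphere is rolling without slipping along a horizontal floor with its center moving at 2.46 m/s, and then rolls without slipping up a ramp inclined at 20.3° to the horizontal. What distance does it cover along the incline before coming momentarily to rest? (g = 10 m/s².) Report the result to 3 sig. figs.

The moment of inertia is (2/3)MR², giving k ≡ I/(MR²) = 2/3.
Rolling without slipping gives ω = v/R, so the total kinetic energy is ½Mv² + ½Iω² = ½(1+k)Mv² = (5/6)Mv².
Setting this equal to Mgh gives the vertical rise h = (1+k)v₀²/(2g) = 1.667×2.46²/(2×10) = 0.5043 m.
Along the incline, d = h/sinθ = 0.5043/sin20.3° ≈ 1.45 m.

d ≈ 1.45 m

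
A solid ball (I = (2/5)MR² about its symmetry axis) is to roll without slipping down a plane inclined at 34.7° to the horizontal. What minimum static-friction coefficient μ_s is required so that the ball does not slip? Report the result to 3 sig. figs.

The moment of inertia is (2/5)MR², giving k ≡ I/(MR²) = 0.4.
Along the incline Mg sinθ − f = Ma, and torque about the center fR = Iα = kMR²(a/R) gives f = kMa.
These give a = g sinθ/(1+k) and the required friction f = kMg sinθ/(1+k).
With N = Mg cosθ, the no-slip condition f ≤ μN gives μ_min = f/N = k tanθ/(1+k).
μ_min = 0.4 × tan34.7° / 1.4 ≈ 0.198.

μ_min ≈ 0.198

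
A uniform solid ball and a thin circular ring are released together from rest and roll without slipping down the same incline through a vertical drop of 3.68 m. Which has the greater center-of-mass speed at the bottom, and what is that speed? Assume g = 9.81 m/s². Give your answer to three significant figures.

the uniform solid ball, at v ≈ 7.18 m/s

For rolling without slipping, Mgh = ½(1+k)Mv² where k = I/(MR²), so v = √(2gh/(1+k)).
Uniform solid ball: k = 0.4, giving v = √(2×9.81×3.68/1.4) = 7.181 m/s.
Thin circular ring: k = 1, giving v = √(2×9.81×3.68/2) = 6.008 m/s.
The smaller k wins: the uniform solid ball, at ≈ 7.18 m/s.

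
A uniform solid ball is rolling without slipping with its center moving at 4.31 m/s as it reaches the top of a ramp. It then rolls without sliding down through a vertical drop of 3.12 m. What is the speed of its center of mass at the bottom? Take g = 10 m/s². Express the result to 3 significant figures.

Here I = (2/5)MR², so the shape factor k = I/(MR²) = 0.4.
Since it rolls without slipping, ω = v/R and KE = ½Mv² + ½Iω² = ½(1+k)Mv² = (7/10)Mv².
Energy conservation: (7/10)Mv₀² + Mgh = (7/10)Mv², so v² = v₀² + 2gh/(1+k).
v = √(4.31² + 2×10×3.12/1.4) = √63.15 ≈ 7.95 m/s.

v ≈ 7.95 m/s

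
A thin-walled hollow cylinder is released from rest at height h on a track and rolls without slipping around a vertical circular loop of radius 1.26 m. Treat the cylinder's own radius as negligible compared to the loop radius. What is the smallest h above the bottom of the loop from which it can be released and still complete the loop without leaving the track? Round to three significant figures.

h_min ≈ 3.78 m

Here I = MR², so the shape factor k = I/(MR²) = 1.
At the top of the loop, the minimum-contact condition is Mg = Mv_top²/r, so v_top² = gr.
With ω = v/R, the kinetic energy at speed v is ½(1+k)Mv² = Mv².
Energy conservation from release (height h) to the top (height 2r): Mgh = Mg(2r) + M·gr.
Thus h_min = 2r + (1+k)r/2 = r(2 + 2/2) = 1.26 × 3 ≈ 3.78 m.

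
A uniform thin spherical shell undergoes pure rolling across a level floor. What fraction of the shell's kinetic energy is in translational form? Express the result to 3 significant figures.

fraction ≈ 0.600

The moment of inertia is (2/3)MR², giving k ≡ I/(MR²) = 2/3.
With ω = v/R, KE_trans = ½Mv² and KE_rot = ½Iω² = ½kMv², so KE_total = ½(1+k)Mv².
The translational fraction is therefore 1/(1+k) = 1/1.667 ≈ 0.600.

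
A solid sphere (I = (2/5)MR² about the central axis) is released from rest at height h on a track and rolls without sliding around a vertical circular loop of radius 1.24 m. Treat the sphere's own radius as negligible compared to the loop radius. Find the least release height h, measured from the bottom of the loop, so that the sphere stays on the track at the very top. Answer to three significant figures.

h_min ≈ 3.35 m

Here I = (2/5)MR², so the shape factor k = I/(MR²) = 0.4.
At the top of the loop, the minimum-contact condition is Mg = Mv_top²/r, so v_top² = gr.
With ω = v/R, the kinetic energy at speed v is ½(1+k)Mv² = (7/10)Mv².
Energy conservation from release (height h) to the top (height 2r): Mgh = Mg(2r) + (7/10)M·gr.
Thus h_min = 2r + (1+k)r/2 = r(2 + 1.4/2) = 1.24 × 2.7 ≈ 3.35 m.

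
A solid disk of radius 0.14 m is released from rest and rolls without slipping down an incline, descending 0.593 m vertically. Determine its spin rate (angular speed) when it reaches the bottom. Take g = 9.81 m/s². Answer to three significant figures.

ω ≈ 19.9 rad/s

Here I = (1/2)MR², so the shape factor k = I/(MR²) = 0.5.
Pure rolling means v = ωR; then KE = ½Mv² + ½I(v/R)² = ½(1+k)Mv² = (3/4)Mv².
Energy conservation Mgh = ½(1+k)Mv² gives v = √(2gh/(1+k)) = √(2 × 9.81 × 0.593 / 1.5) = 2.785 m/s.
Then ω = v/R = 2.785 / 0.14 ≈ 19.9 rad/s.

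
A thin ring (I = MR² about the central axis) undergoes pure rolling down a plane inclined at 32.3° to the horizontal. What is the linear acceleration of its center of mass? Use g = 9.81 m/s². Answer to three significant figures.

Here I = MR², so the shape factor k = I/(MR²) = 1.
Newton's second law down the slope: Mg sinθ − f = Ma. The torque equation fR = Iα (with α = a/R) gives f = kMa.
Eliminating f: Mg sinθ = (1+k)Ma, so a = g sinθ/(1+k) = 9.81 × sin32.3° / 2 ≈ 2.62 m/s².

a ≈ 2.62 m/s²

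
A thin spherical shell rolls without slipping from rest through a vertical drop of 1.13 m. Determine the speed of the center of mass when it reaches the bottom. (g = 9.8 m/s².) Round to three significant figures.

v ≈ 3.65 m/s

The moment of inertia is (2/3)MR², giving k ≡ I/(MR²) = 2/3.
Pure rolling means v = ωR; then KE = ½Mv² + ½I(v/R)² = ½(1+k)Mv² = (5/6)Mv².
Setting Mgh = (5/6)Mv² gives v = √(2gh/(1+k)) = √(2·9.8·1.13/1.667) ≈ 3.65 m/s.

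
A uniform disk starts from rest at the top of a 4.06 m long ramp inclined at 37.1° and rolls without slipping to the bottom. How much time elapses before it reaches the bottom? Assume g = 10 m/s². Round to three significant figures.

t ≈ 1.42 s

Here I = (1/2)MR², so the shape factor k = I/(MR²) = 0.5.
Translational: Mg sinθ − f = Ma. Rotational about the CM: fR = Iα = kMRa, so f = kMa.
Hence a = g sinθ/(1+k) = 10×sin37.1°/1.5 = 4.021 m/s².
Starting from rest, L = ½at², so t = √(2L/a) = √(2×4.06/4.021) ≈ 1.42 s.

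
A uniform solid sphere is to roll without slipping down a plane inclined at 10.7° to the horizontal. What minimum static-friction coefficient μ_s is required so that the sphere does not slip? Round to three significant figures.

For this body I = (2/5)MR², i.e. k = I/(MR²) = 0.4.
Newton's second law down the slope: Mg sinθ − f = Ma. The torque equation fR = Iα (with α = a/R) gives f = kMa.
These give a = g sinθ/(1+k) and the required friction f = kMg sinθ/(1+k).
The normal force is N = Mg cosθ, so μ_min = f/N = k tanθ/(1+k).
μ_min = 0.4 × tan10.7° / 1.4 ≈ 0.0540.

μ_min ≈ 0.0540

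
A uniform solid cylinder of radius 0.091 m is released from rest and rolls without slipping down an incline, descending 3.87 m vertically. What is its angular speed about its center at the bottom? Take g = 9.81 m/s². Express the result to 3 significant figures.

The moment of inertia is (1/2)MR², giving k ≡ I/(MR²) = 0.5.
The rolling condition ω = v/R makes the rotational term ½I(v/R)² = ½kMv², so KE_total = ½(1+k)Mv² = (3/4)Mv².
Energy conservation Mgh = ½(1+k)Mv² gives v = √(2gh/(1+k)) = √(2 × 9.81 × 3.87 / 1.5) = 7.115 m/s.
Then ω = v/R = 7.115 / 0.091 ≈ 78.2 rad/s.

ω ≈ 78.2 rad/s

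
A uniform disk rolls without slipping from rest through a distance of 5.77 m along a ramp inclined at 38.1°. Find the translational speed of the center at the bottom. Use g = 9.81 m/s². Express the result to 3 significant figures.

v ≈ 6.82 m/s

For this body I = (1/2)MR², i.e. k = I/(MR²) = 0.5.
The rolling condition ω = v/R makes the rotational term ½I(v/R)² = ½kMv², so KE_total = ½(1+k)Mv² = (3/4)Mv².
The vertical drop is h = L sinθ = 5.77 × sin38.1° = 3.56 m.
Setting Mgh = (3/4)Mv² gives v = √(2gh/(1+k)) = √(2·9.81·3.56/1.5) ≈ 6.82 m/s.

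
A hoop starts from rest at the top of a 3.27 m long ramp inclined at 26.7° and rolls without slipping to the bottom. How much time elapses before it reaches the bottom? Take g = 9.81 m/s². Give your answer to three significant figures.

t ≈ 1.72 s

For this body I = MR², i.e. k = I/(MR²) = 1.
Translational: Mg sinθ − f = Ma. Rotational about the CM: fR = Iα = kMRa, so f = kMa.
Hence a = g sinθ/(1+k) = 9.81×sin26.7°/2 = 2.204 m/s².
Starting from rest, L = ½at², so t = √(2L/a) = √(2×3.27/2.204) ≈ 1.72 s.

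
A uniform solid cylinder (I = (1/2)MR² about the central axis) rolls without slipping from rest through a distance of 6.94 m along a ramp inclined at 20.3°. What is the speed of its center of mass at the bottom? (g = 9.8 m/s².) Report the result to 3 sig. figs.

v ≈ 5.61 m/s

The moment of inertia is (1/2)MR², giving k ≡ I/(MR²) = 0.5.
Since it rolls without slipping, ω = v/R and KE = ½Mv² + ½Iω² = ½(1+k)Mv² = (3/4)Mv².
The vertical drop is h = L sinθ = 6.94 × sin20.3° = 2.408 m.
Setting Mgh = (3/4)Mv² gives v = √(2gh/(1+k)) = √(2·9.8·2.408/1.5) ≈ 5.61 m/s.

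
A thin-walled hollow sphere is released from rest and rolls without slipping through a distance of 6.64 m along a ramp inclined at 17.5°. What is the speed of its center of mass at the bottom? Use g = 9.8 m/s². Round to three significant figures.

With I = (2/3)MR², the ratio k = I/(MR²) is 2/3.
The rolling condition ω = v/R makes the rotational term ½I(v/R)² = ½kMv², so KE_total = ½(1+k)Mv² = (5/6)Mv².
The vertical drop is h = L sinθ = 6.64 × sin17.5° = 1.997 m.
Setting Mgh = (5/6)Mv² gives v = √(2gh/(1+k)) = √(2·9.8·1.997/1.667) ≈ 4.85 m/s.

v ≈ 4.85 m/s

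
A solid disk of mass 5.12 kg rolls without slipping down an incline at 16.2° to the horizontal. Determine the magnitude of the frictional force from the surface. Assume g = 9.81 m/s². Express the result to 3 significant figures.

f ≈ 4.67 N

With I = (1/2)MR², the ratio k = I/(MR²) is 0.5.
Translational: Mg sinθ − f = Ma. Rotational about the CM: fR = Iα = kMRa, so f = kMa.
Combining, a = g sinθ/(1+k) and f = kMa = kMg sinθ/(1+k).
f = 0.5 × 5.12 × 9.81 × sin16.2° / 1.5 ≈ 4.67 N.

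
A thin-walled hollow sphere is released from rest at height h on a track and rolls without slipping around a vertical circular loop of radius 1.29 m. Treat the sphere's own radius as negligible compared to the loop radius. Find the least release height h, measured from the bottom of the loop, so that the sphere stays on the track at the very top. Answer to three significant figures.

h_min ≈ 3.66 m

Here I = (2/3)MR², so the shape factor k = I/(MR²) = 2/3.
At the top of the loop, the minimum-contact condition is Mg = Mv_top²/r, so v_top² = gr.
With ω = v/R, the kinetic energy at speed v is ½(1+k)Mv² = (5/6)Mv².
Energy conservation from release (height h) to the top (height 2r): Mgh = Mg(2r) + (5/6)M·gr.
Thus h_min = 2r + (1+k)r/2 = r(2 + 1.667/2) = 1.29 × 2.833 ≈ 3.66 m.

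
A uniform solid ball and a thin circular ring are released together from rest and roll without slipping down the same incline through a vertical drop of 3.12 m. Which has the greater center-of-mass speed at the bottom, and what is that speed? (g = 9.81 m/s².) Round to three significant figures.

the uniform solid ball, at v ≈ 6.61 m/s

For rolling without slipping, Mgh = ½(1+k)Mv² where k = I/(MR²), so v = √(2gh/(1+k)).
Uniform solid ball: k = 0.4, giving v = √(2×9.81×3.12/1.4) = 6.612 m/s.
Thin circular ring: k = 1, giving v = √(2×9.81×3.12/2) = 5.532 m/s.
The smaller k wins: the uniform solid ball, at ≈ 6.61 m/s.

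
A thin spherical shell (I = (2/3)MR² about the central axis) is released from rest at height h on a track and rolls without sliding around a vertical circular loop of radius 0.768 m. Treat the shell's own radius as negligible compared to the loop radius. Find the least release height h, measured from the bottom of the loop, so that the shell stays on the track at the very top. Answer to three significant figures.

h_min ≈ 2.18 m

Here I = (2/3)MR², so the shape factor k = I/(MR²) = 2/3.
At the top of the loop, the minimum-contact condition is Mg = Mv_top²/r, so v_top² = gr.
With ω = v/R, the kinetic energy at speed v is ½(1+k)Mv² = (5/6)Mv².
Energy conservation from release (height h) to the top (height 2r): Mgh = Mg(2r) + (5/6)M·gr.
Thus h_min = 2r + (1+k)r/2 = r(2 + 1.667/2) = 0.768 × 2.833 ≈ 2.18 m.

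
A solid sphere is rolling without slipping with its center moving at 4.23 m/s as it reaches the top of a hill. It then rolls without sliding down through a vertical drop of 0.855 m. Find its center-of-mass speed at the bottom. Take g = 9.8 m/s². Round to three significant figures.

v ≈ 5.46 m/s

Here I = (2/5)MR², so the shape factor k = I/(MR²) = 0.4.
Since it rolls without slipping, ω = v/R and KE = ½Mv² + ½Iω² = ½(1+k)Mv² = (7/10)Mv².
Conserving energy between top and bottom: (7/10)Mv² = (7/10)Mv₀² + Mgh, hence v² = v₀² + 2gh/(1+k).
v = √(4.23² + 2×9.8×0.855/1.4) = √29.86 ≈ 5.46 m/s.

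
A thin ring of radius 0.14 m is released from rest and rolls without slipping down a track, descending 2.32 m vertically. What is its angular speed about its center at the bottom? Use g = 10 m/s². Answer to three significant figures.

ω ≈ 34.4 rad/s

For this body I = MR², i.e. k = I/(MR²) = 1.
Pure rolling means v = ωR; then KE = ½Mv² + ½I(v/R)² = ½(1+k)Mv² = Mv².
Energy conservation Mgh = ½(1+k)Mv² gives v = √(2gh/(1+k)) = √(2 × 10 × 2.32 / 2) = 4.817 m/s.
Then ω = v/R = 4.817 / 0.14 ≈ 34.4 rad/s.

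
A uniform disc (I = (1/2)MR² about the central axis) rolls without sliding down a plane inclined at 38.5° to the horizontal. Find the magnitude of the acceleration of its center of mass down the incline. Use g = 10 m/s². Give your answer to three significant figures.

For this body I = (1/2)MR², i.e. k = I/(MR²) = 0.5.
Translational: Mg sinθ − f = Ma. Rotational about the CM: fR = Iα = kMRa, so f = kMa.
Eliminating f: Mg sinθ = (1+k)Ma, so a = g sinθ/(1+k) = 10 × sin38.5° / 1.5 ≈ 4.15 m/s².

a ≈ 4.15 m/s²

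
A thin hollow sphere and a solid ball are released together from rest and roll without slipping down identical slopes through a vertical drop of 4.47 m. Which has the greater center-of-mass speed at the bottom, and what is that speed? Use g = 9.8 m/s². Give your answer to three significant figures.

the solid ball, at v ≈ 7.91 m/s

For rolling without slipping, Mgh = ½(1+k)Mv² where k = I/(MR²), so v = √(2gh/(1+k)).
Thin hollow sphere: k = 2/3, giving v = √(2×9.8×4.47/1.667) = 7.25 m/s.
Solid ball: k = 0.4, giving v = √(2×9.8×4.47/1.4) = 7.911 m/s.
The smaller k wins: the solid ball, at ≈ 7.91 m/s.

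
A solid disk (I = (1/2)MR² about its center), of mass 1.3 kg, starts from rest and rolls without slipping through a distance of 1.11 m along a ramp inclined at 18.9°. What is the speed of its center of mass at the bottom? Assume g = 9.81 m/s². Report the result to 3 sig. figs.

Here I = (1/2)MR², so the shape factor k = I/(MR²) = 0.5.
Pure rolling means v = ωR; then KE = ½Mv² + ½I(v/R)² = ½(1+k)Mv² = (3/4)Mv².
The vertical drop is h = L sinθ = 1.11 × sin18.9° = 0.3595 m.
Energy conservation: Mgh = (3/4)Mv², so v = √(2gh/(1+k)) = √(2 × 9.81 × 0.3595 / 1.5) ≈ 2.17 m/s.

v ≈ 2.17 m/s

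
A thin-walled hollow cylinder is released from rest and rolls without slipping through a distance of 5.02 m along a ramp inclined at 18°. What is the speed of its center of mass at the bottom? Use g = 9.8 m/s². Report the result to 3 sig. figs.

Here I = MR², so the shape factor k = I/(MR²) = 1.
Rolling without slipping gives ω = v/R, so the total kinetic energy is ½Mv² + ½Iω² = ½(1+k)Mv² = Mv².
The vertical drop is h = L sinθ = 5.02 × sin18° = 1.551 m.
Energy conservation: Mgh = Mv², so v = √(2gh/(1+k)) = √(2 × 9.8 × 1.551 / 2) ≈ 3.90 m/s.

v ≈ 3.90 m/s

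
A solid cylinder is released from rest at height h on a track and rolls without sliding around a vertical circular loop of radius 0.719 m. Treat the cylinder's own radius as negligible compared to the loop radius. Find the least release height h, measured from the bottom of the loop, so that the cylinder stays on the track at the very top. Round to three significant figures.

h_min ≈ 1.98 m

For this body I = (1/2)MR², i.e. k = I/(MR²) = 0.5.
At the top of the loop, the minimum-contact condition is Mg = Mv_top²/r, so v_top² = gr.
With ω = v/R, the kinetic energy at speed v is ½(1+k)Mv² = (3/4)Mv².
Energy conservation from release (height h) to the top (height 2r): Mgh = Mg(2r) + (3/4)M·gr.
Thus h_min = 2r + (1+k)r/2 = r(2 + 1.5/2) = 0.719 × 2.75 ≈ 1.98 m.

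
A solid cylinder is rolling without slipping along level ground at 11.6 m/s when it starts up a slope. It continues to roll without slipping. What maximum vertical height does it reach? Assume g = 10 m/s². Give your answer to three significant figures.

With I = (1/2)MR², the ratio k = I/(MR²) is 0.5.
The rolling condition ω = v/R makes the rotational term ½I(v/R)² = ½kMv², so KE_total = ½(1+k)Mv² = (3/4)Mv².
All of this converts to potential energy at the highest point: (3/4)Mv₀² = Mgh.
Thus h = (1+k)v₀²/(2g) = 1.5 × 11.6² / (2 × 10) ≈ 10.1 m.

h ≈ 10.1 m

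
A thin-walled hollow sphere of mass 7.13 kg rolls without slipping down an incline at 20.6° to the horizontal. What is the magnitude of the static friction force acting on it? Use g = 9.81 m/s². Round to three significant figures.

f ≈ 9.84 N

For this body I = (2/3)MR², i.e. k = I/(MR²) = 2/3.
Newton's second law down the slope: Mg sinθ − f = Ma. The torque equation fR = Iα (with α = a/R) gives f = kMa.
Combining, a = g sinθ/(1+k) and f = kMa = kMg sinθ/(1+k).
f = (2/3) × 7.13 × 9.81 × sin20.6° / 1.667 ≈ 9.84 N.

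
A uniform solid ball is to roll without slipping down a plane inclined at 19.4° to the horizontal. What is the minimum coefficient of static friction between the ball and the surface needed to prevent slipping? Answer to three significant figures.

μ_min ≈ 0.101

Here I = (2/5)MR², so the shape factor k = I/(MR²) = 0.4.
Translational: Mg sinθ − f = Ma. Rotational about the CM: fR = Iα = kMRa, so f = kMa.
These give a = g sinθ/(1+k) and the required friction f = kMg sinθ/(1+k).
The normal force is N = Mg cosθ, so μ_min = f/N = k tanθ/(1+k).
μ_min = 0.4 × tan19.4° / 1.4 ≈ 0.101.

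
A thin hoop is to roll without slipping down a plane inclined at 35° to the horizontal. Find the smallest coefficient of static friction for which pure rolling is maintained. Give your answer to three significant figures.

μ_min ≈ 0.350

With I = MR², the ratio k = I/(MR²) is 1.
Along the incline Mg sinθ − f = Ma, and torque about the center fR = Iα = kMR²(a/R) gives f = kMa.
These give a = g sinθ/(1+k) and the required friction f = kMg sinθ/(1+k).
With N = Mg cosθ, the no-slip condition f ≤ μN gives μ_min = f/N = k tanθ/(1+k).
μ_min = 1 × tan35° / 2 ≈ 0.350.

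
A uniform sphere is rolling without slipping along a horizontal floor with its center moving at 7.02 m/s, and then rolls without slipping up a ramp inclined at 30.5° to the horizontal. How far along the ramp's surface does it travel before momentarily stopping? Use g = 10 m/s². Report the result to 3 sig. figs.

For this body I = (2/5)MR², i.e. k = I/(MR²) = 0.4.
Rolling without slipping gives ω = v/R, so the total kinetic energy is ½Mv² + ½Iω² = ½(1+k)Mv² = (7/10)Mv².
Setting this equal to Mgh gives the vertical rise h = (1+k)v₀²/(2g) = 1.4×7.02²/(2×10) = 3.45 m.
The distance along the slope is d = h/sinθ = 3.45/sin30.5° ≈ 6.80 m.

d ≈ 6.80 m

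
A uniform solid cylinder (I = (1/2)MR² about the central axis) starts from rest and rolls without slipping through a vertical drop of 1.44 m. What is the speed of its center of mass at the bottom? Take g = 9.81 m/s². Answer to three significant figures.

With I = (1/2)MR², the ratio k = I/(MR²) is 0.5.
Rolling without slipping gives ω = v/R, so the total kinetic energy is ½Mv² + ½Iω² = ½(1+k)Mv² = (3/4)Mv².
Energy conservation: Mgh = (3/4)Mv², so v = √(2gh/(1+k)) = √(2 × 9.81 × 1.44 / 1.5) ≈ 4.34 m/s.

v ≈ 4.34 m/s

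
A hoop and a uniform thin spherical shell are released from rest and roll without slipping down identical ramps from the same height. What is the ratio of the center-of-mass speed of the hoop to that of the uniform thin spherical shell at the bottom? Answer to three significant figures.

Each satisfies Mgh = ½(1+k)Mv² with k = I/(MR²), so v ∝ 1/√(1+k).
For the hoop k = 1; for the uniform thin spherical shell k = 2/3.
v₁/v₂ = √((1+k₂)/(1+k₁)) = √(1.667/2) ≈ 0.913.

v_ratio ≈ 0.913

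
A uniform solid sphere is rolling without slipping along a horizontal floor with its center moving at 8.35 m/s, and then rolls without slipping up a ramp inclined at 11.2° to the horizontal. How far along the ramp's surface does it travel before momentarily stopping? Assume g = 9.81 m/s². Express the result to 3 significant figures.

Here I = (2/5)MR², so the shape factor k = I/(MR²) = 0.4.
Pure rolling means v = ωR; then KE = ½Mv² + ½I(v/R)² = ½(1+k)Mv² = (7/10)Mv².
Setting this equal to Mgh gives the vertical rise h = (1+k)v₀²/(2g) = 1.4×8.35²/(2×9.81) = 4.975 m.
Along the incline, d = h/sinθ = 4.975/sin11.2° ≈ 25.6 m.

d ≈ 25.6 m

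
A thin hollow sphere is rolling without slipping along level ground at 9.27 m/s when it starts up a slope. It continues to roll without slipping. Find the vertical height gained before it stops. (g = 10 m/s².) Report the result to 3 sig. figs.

h ≈ 7.16 m

The moment of inertia is (2/3)MR², giving k ≡ I/(MR²) = 2/3.
Rolling without slipping gives ω = v/R, so the total kinetic energy is ½Mv² + ½Iω² = ½(1+k)Mv² = (5/6)Mv².
All of this converts to potential energy at the highest point: (5/6)Mv₀² = Mgh.
Thus h = (1+k)v₀²/(2g) = 1.667 × 9.27² / (2 × 10) ≈ 7.16 m.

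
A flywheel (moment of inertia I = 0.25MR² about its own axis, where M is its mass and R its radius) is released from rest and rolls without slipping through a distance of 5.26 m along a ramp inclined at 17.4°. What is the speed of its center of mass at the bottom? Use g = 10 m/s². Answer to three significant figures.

v ≈ 5.02 m/s

The moment of inertia is 0.25MR², giving k ≡ I/(MR²) = 0.25.
Since it rolls without slipping, ω = v/R and KE = ½Mv² + ½Iω² = ½(1+k)Mv² = (5/8)Mv².
The vertical drop is h = L sinθ = 5.26 × sin17.4° = 1.573 m.
Setting Mgh = (5/8)Mv² gives v = √(2gh/(1+k)) = √(2·10·1.573/1.25) ≈ 5.02 m/s.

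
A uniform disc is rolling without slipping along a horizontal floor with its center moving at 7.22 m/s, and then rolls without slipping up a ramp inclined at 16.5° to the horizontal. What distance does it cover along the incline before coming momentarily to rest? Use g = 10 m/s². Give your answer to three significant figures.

d ≈ 13.8 m

The moment of inertia is (1/2)MR², giving k ≡ I/(MR²) = 0.5.
The rolling condition ω = v/R makes the rotational term ½I(v/R)² = ½kMv², so KE_total = ½(1+k)Mv² = (3/4)Mv².
Setting this equal to Mgh gives the vertical rise h = (1+k)v₀²/(2g) = 1.5×7.22²/(2×10) = 3.91 m.
Along the incline, d = h/sinθ = 3.91/sin16.5° ≈ 13.8 m.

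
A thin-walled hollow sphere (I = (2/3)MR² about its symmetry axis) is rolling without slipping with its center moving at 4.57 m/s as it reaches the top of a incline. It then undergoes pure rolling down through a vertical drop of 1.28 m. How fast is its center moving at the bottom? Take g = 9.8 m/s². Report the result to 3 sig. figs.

The moment of inertia is (2/3)MR², giving k ≡ I/(MR²) = 2/3.
The rolling condition ω = v/R makes the rotational term ½I(v/R)² = ½kMv², so KE_total = ½(1+k)Mv² = (5/6)Mv².
Energy conservation: (5/6)Mv₀² + Mgh = (5/6)Mv², so v² = v₀² + 2gh/(1+k).
v = √(4.57² + 2×9.8×1.28/1.667) = √35.94 ≈ 5.99 m/s.

v ≈ 5.99 m/s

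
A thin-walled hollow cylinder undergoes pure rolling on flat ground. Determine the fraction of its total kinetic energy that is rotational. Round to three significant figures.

The moment of inertia is MR², giving k ≡ I/(MR²) = 1.
Since ω = v/R, the translational part is ½Mv² and the rotational part is ½I(v/R)² = ½kMv²; the total is ½(1+k)Mv².
The rotational fraction is therefore k/(1+k) = 1/2 ≈ 0.500.

fraction ≈ 0.500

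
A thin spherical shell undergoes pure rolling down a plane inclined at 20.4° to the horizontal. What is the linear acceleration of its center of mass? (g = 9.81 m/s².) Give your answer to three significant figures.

Here I = (2/3)MR², so the shape factor k = I/(MR²) = 2/3.
Newton's second law down the slope: Mg sinθ − f = Ma. The torque equation fR = Iα (with α = a/R) gives f = kMa.
Eliminating f: Mg sinθ = (1+k)Ma, so a = g sinθ/(1+k) = 9.81 × sin20.4° / 1.667 ≈ 2.05 m/s².

a ≈ 2.05 m/s²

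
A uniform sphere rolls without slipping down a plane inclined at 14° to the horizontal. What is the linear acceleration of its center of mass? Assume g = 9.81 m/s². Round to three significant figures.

Here I = (2/5)MR², so the shape factor k = I/(MR²) = 0.4.
Along the incline Mg sinθ − f = Ma, and torque about the center fR = Iα = kMR²(a/R) gives f = kMa.
Eliminating f: Mg sinθ = (1+k)Ma, so a = g sinθ/(1+k) = 9.81 × sin14° / 1.4 ≈ 1.70 m/s².

a ≈ 1.70 m/s²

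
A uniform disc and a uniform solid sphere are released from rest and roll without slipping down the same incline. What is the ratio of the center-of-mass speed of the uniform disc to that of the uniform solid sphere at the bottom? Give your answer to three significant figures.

v_ratio ≈ 0.966

Each satisfies Mgh = ½(1+k)Mv² with k = I/(MR²), so v ∝ 1/√(1+k).
For the uniform disc k = 0.5; for the uniform solid sphere k = 0.4.
v₁/v₂ = √((1+k₂)/(1+k₁)) = √(1.4/1.5) ≈ 0.966.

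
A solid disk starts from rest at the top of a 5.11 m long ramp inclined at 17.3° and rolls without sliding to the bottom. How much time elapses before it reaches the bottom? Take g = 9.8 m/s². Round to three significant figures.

For this body I = (1/2)MR², i.e. k = I/(MR²) = 0.5.
Newton's second law down the slope: Mg sinθ − f = Ma. The torque equation fR = Iα (with α = a/R) gives f = kMa.
Hence a = g sinθ/(1+k) = 9.8×sin17.3°/1.5 = 1.943 m/s².
Starting from rest, L = ½at², so t = √(2L/a) = √(2×5.11/1.943) ≈ 2.29 s.

t ≈ 2.29 s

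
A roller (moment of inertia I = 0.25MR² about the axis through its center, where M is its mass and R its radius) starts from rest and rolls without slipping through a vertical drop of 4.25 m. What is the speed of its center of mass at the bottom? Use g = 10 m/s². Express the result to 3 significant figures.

v ≈ 8.25 m/s

The moment of inertia is 0.25MR², giving k ≡ I/(MR²) = 0.25.
Pure rolling means v = ωR; then KE = ½Mv² + ½I(v/R)² = ½(1+k)Mv² = (5/8)Mv².
Setting Mgh = (5/8)Mv² gives v = √(2gh/(1+k)) = √(2·10·4.25/1.25) ≈ 8.25 m/s.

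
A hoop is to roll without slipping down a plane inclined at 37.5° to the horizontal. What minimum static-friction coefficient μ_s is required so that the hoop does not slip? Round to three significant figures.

The moment of inertia is MR², giving k ≡ I/(MR²) = 1.
Translational: Mg sinθ − f = Ma. Rotational about the CM: fR = Iα = kMRa, so f = kMa.
These give a = g sinθ/(1+k) and the required friction f = kMg sinθ/(1+k).
With N = Mg cosθ, the no-slip condition f ≤ μN gives μ_min = f/N = k tanθ/(1+k).
μ_min = 1 × tan37.5° / 2 ≈ 0.384.

μ_min ≈ 0.384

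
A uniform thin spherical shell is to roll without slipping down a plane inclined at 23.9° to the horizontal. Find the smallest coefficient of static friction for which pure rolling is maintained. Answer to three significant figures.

The moment of inertia is (2/3)MR², giving k ≡ I/(MR²) = 2/3.
Along the incline Mg sinθ − f = Ma, and torque about the center fR = Iα = kMR²(a/R) gives f = kMa.
These give a = g sinθ/(1+k) and the required friction f = kMg sinθ/(1+k).
The normal force is N = Mg cosθ, so μ_min = f/N = k tanθ/(1+k).
μ_min = (2/3) × tan23.9° / 1.667 ≈ 0.177.

μ_min ≈ 0.177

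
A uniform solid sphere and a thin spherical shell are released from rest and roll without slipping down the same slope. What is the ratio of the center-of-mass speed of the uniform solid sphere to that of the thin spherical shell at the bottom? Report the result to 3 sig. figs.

v_ratio ≈ 1.09

Each satisfies Mgh = ½(1+k)Mv² with k = I/(MR²), so v ∝ 1/√(1+k).
For the uniform solid sphere k = 0.4; for the thin spherical shell k = 2/3.
v₁/v₂ = √((1+k₂)/(1+k₁)) = √(1.667/1.4) ≈ 1.09.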